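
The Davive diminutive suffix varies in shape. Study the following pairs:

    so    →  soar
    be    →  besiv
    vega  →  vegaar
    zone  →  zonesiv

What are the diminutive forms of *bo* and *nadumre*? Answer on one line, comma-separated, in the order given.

boar, nadumresiv

The pattern is front/back vowel harmony: -siv when the last vowel of the stem is a front vowel (*be*, *zone*); -ar when the last vowel of the stem is a back vowel (*so*, *vega*).
*bo*: last vowel = /o/, a back vowel → -ar → *boar*.
Since the last vowel of *nadumre* is /e/ (a front vowel), it takes -siv, giving *nadumresiv*.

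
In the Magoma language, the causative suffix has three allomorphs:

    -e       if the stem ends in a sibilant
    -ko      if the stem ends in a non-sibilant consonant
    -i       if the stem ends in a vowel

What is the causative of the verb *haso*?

*haso* — final sound /o/ (a vowel) → -i → *hasoi*.

hasoi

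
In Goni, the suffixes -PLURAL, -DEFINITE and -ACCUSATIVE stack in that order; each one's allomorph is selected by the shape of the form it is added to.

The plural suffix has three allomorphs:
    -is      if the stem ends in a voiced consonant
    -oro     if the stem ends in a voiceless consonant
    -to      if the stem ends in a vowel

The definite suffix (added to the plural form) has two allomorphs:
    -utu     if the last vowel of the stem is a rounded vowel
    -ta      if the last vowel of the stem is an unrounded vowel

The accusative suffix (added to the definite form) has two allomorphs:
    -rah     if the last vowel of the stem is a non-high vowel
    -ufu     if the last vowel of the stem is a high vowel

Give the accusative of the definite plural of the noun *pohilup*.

The final sound of *pohilup* is /p/, which is a voiceless consonant, so the plural suffix is -oro, giving *pohiluporo*.
The plural form *pohiluporo* — last vowel /o/ (a rounded vowel) → -utu → *pohiluporoutu*.
The definite form *pohiluporoutu* — last vowel /u/ (a high vowel) → -ufu → *pohiluporoutuufu*.

pohiluporoutuufu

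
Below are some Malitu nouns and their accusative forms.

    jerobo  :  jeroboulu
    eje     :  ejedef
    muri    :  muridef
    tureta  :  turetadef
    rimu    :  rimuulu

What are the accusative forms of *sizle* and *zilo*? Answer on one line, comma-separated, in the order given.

The alternation tracks the last vowel of the stem — -ulu when the last vowel of the stem is a rounded vowel (*jerobo*, *rimu*); -def when the last vowel of the stem is an unrounded vowel (*eje*, *muri*, *tureta*).
The last vowel of *sizle* is /e/, which is an unrounded vowel, so the suffix is -def, giving *sizledef*.
*zilo*: last vowel = /o/, a rounded vowel → -ulu → *ziloulu*.

sizledef, ziloulu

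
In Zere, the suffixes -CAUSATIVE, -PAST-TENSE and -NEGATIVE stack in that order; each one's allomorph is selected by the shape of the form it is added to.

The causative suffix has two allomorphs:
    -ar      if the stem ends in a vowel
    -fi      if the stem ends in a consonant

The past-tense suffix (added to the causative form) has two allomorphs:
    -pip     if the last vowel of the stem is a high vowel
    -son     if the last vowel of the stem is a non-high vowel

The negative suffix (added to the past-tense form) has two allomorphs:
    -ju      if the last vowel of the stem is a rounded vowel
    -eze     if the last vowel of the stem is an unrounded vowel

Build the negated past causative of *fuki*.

fukiarsonju

The final sound of *fuki* is /i/, which is a vowel, so the causative suffix is -ar, giving *fukiar*.
The causative form *fukiar* — last vowel /a/ (a non-high vowel) → -son → *fukiarson*.
The last vowel of the past-tense form *fukiarson* is /o/, which is a rounded vowel, so the negative suffix is -ju, giving *fukiarsonju*.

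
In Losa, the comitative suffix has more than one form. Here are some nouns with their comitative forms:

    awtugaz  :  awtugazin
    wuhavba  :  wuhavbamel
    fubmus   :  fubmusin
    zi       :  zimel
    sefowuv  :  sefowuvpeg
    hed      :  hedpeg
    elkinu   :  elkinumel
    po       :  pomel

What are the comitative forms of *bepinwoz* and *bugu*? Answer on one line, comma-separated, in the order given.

The pattern is sibilance of the final sound: -in when the stem ends in a sibilant (*awtugaz*, *fubmus*); -peg when the stem ends in a non-sibilant consonant (*sefowuv*, *hed*); -mel when the stem ends in a vowel (*wuhavba*, *zi*, *elkinu*, *po*).
*bepinwoz* — final sound /z/ (a sibilant) → -in → *bepinwozin*.
*bugu* — final sound /u/ (a vowel) → -mel → *bugumel*.

bepinwozin, bugumel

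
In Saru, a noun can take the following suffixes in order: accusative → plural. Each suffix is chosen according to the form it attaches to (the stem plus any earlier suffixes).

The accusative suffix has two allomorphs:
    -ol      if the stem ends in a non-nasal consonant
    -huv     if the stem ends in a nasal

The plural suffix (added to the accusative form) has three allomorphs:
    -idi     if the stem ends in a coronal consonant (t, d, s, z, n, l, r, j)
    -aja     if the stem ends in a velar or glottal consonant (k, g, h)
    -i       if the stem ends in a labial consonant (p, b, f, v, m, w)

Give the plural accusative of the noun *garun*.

garunhuvi

*garun*: final consonant = /n/, a nasal → -huv → *garunhuv*.
The accusative form *garunhuv* — final consonant /v/ (labial) → -i → *garunhuvi*.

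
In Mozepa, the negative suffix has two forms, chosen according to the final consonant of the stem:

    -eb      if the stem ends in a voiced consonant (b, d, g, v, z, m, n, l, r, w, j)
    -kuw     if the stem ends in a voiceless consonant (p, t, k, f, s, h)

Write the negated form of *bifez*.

Since the final consonant of *bifez* is /z/ (voiced), it takes -eb, giving *bifezeb*.

bifezeb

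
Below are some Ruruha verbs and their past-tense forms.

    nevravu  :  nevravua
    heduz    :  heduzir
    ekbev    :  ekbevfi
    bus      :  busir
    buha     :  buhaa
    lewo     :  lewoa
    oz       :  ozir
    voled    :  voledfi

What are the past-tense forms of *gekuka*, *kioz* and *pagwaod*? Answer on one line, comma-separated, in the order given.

gekukaa, kiozir, pagwaodfi

The suffix is conditioned by the final sound: -ir when the stem ends in a sibilant (*heduz*, *bus*, *oz*); -fi when the stem ends in a non-sibilant consonant (*ekbev*, *voled*); -a when the stem ends in a vowel (*nevravu*, *buha*, *lewo*).
*gekuka* — final sound /a/ (a vowel) → -a → *gekukaa*.
*kioz*: final sound = /z/, a sibilant → -ir → *kiozir*.
Since the final sound of *pagwaod* is /d/ (a non-sibilant consonant), it takes -fi, giving *pagwaodfi*.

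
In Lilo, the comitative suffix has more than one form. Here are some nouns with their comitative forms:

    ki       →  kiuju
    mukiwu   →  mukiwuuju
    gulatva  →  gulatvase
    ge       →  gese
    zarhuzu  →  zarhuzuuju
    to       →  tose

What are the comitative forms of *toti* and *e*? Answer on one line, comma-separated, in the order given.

The pattern is height harmony: -uju when the last vowel of the stem is a high vowel (*ki*, *mukiwu*, *zarhuzu*); -se when the last vowel of the stem is a non-high vowel (*gulatva*, *ge*, *to*).
*toti*: last vowel = /i/, a high vowel → -uju → *totiuju*.
The last vowel of *e* is /e/, which is a non-high vowel, so the suffix is -se, giving *ese*.

totiuju, ese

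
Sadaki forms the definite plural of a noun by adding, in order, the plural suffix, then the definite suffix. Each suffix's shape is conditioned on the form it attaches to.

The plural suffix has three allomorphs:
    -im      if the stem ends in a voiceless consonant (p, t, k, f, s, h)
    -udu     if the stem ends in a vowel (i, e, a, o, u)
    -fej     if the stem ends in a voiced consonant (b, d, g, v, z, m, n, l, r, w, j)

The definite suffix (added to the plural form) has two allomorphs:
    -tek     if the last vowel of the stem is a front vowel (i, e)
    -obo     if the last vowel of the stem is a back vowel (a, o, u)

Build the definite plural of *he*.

*he* — final sound /e/ (a vowel) → -udu → *heudu*.
The plural form *heudu* — last vowel /u/ (a back vowel) → -obo → *heuduobo*.

heuduobo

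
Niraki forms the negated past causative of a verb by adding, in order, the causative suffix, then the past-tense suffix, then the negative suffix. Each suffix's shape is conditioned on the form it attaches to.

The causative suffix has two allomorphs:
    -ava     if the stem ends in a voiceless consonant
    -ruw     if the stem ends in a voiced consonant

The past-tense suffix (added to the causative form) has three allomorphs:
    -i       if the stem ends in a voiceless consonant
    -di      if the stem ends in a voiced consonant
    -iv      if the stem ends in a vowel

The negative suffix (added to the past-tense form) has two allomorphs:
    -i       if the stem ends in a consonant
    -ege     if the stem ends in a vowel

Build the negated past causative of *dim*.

dimruwdiege

Since the final consonant of *dim* is /m/ (voiced), it takes -ruw, giving *dimruw*.
The final sound of the causative form *dimruw* is /w/, which is a voiced consonant, so the past-tense suffix is -di, giving *dimruwdi*.
The final sound of the past-tense form *dimruwdi* is /i/, which is a vowel, so the negative suffix is -ege, giving *dimruwdiege*.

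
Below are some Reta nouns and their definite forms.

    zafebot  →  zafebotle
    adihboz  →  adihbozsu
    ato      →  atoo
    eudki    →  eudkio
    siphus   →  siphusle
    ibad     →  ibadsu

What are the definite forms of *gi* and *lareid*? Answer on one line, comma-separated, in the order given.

gio, lareidsu

Looking at the final sound of each stem: -le when the stem ends in a voiceless consonant (*zafebot*, *siphus*); -su when the stem ends in a voiced consonant (*adihboz*, *ibad*); -o when the stem ends in a vowel (*ato*, *eudki*).
Since the final sound of *gi* is /i/ (a vowel), it takes -o, giving *gio*.
Since the final sound of *lareid* is /d/ (a voiced consonant), it takes -su, giving *lareidsu*.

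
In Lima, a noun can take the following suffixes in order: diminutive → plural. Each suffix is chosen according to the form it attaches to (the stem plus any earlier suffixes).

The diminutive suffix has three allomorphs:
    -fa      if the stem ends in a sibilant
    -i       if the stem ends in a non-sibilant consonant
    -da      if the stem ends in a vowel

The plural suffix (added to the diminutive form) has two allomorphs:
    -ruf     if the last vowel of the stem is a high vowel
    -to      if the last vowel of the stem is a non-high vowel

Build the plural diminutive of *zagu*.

zagudato

*zagu*: final sound = /u/, a vowel → -da → *zaguda*.
The last vowel of the diminutive form *zaguda* is /a/, which is a non-high vowel, so the plural suffix is -to, giving *zagudato*.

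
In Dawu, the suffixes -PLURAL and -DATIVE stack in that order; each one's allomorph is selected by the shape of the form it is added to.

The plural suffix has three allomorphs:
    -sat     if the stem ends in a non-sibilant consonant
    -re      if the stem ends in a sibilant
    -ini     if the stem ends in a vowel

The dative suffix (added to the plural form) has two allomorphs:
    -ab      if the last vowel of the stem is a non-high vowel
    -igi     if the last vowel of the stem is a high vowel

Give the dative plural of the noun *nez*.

Since the final sound of *nez* is /z/ (a sibilant), it takes -re, giving *nezre*.
The last vowel of the plural form *nezre* is /e/, which is a non-high vowel, so the dative suffix is -ab, giving *nezreab*.

nezreab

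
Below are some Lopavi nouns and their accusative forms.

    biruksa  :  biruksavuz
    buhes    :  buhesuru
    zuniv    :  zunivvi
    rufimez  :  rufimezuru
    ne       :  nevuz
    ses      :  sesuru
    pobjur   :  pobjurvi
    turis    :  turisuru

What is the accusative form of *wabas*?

The pattern is sibilance of the final sound: -uru when the stem ends in a sibilant (*buhes*, *rufimez*, *ses*, *turis*); -vi when the stem ends in a non-sibilant consonant (*zuniv*, *pobjur*); -vuz when the stem ends in a vowel (*biruksa*, *ne*).
*wabas* — final sound /s/ (a sibilant) → -uru → *wabasuru*.

wabasuru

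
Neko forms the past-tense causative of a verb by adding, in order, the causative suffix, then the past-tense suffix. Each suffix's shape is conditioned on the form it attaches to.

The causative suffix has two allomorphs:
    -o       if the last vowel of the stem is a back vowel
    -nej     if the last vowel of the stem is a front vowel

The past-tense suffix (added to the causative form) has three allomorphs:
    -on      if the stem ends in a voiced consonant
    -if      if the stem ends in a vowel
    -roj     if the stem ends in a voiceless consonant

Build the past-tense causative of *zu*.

zuoif

*zu*: last vowel = /u/, a back vowel → -o → *zuo*.
The causative form *zuo*: final sound = /o/, a vowel → -if → *zuoif*.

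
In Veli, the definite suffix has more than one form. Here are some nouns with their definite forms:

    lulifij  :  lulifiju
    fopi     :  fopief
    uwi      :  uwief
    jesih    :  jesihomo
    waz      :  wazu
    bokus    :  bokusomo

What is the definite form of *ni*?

nief

The pattern is voicing of the final sound: -omo when the stem ends in a voiceless consonant (*jesih*, *bokus*); -u when the stem ends in a voiced consonant (*lulifij*, *waz*); -ef when the stem ends in a vowel (*fopi*, *uwi*).
The final sound of *ni* is /i/, which is a vowel, so the suffix is -ef, giving *nief*.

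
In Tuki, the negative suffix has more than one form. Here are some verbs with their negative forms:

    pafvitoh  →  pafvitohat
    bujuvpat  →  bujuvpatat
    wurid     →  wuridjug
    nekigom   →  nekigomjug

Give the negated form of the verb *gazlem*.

gazlemjug

The alternation tracks the final consonant of the stem — -at when the stem ends in a voiceless consonant (*pafvitoh*, *bujuvpat*); -jug when the stem ends in a voiced consonant (*wurid*, *nekigom*).
The final consonant of *gazlem* is /m/, which is voiced, so the suffix is -jug, giving *gazlemjug*.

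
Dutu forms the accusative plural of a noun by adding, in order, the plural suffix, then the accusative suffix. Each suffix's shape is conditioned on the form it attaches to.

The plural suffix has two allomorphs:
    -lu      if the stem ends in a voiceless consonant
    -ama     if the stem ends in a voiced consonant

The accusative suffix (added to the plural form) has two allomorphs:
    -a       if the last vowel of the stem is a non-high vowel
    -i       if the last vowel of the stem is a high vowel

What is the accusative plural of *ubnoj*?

ubnojamaa

The final consonant of *ubnoj* is /j/, which is voiced, so the plural suffix is -ama, giving *ubnojama*.
The plural form *ubnojama*: last vowel = /a/, a non-high vowel → -a → *ubnojamaa*.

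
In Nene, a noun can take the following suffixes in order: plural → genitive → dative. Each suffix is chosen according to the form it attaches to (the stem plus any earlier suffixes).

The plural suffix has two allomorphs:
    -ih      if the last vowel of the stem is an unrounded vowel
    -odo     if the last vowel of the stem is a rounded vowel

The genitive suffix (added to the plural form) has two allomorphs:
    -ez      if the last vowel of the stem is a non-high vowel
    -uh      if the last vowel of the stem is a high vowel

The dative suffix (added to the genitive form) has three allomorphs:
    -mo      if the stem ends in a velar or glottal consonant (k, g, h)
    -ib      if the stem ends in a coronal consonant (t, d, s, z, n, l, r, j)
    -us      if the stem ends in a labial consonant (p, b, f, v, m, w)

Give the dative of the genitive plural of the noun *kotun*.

*kotun* — last vowel /u/ (a rounded vowel) → -odo → *kotunodo*.
The plural form *kotunodo* — last vowel /o/ (a non-high vowel) → -ez → *kotunodoez*.
The final consonant of the genitive form *kotunodoez* is /z/, which is coronal, so the dative suffix is -ib, giving *kotunodoezib*.

kotunodoezib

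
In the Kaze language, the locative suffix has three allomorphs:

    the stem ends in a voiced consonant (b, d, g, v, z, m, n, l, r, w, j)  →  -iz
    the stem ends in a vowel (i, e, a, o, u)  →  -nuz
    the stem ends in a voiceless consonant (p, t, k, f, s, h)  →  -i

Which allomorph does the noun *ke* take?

*ke* — final sound /e/ (a vowel) → -nuz.

-nuz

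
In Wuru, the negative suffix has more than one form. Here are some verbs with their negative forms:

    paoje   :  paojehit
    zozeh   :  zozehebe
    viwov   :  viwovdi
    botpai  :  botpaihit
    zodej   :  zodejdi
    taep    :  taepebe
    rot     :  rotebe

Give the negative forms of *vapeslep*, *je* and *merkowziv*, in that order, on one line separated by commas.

vapeslepebe, jehit, merkowzivdi

The alternation tracks the final sound of the stem — -ebe when the stem ends in a voiceless consonant (*zozeh*, *taep*, *rot*); -di when the stem ends in a voiced consonant (*viwov*, *zodej*); -hit when the stem ends in a vowel (*paoje*, *botpai*).
Since the final sound of *vapeslep* is /p/ (a voiceless consonant), it takes -ebe, giving *vapeslepebe*.
The final sound of *je* is /e/, which is a vowel, so the suffix is -hit, giving *jehit*.
The final sound of *merkowziv* is /v/, which is a voiced consonant, so the suffix is -di, giving *merkowzivdi*.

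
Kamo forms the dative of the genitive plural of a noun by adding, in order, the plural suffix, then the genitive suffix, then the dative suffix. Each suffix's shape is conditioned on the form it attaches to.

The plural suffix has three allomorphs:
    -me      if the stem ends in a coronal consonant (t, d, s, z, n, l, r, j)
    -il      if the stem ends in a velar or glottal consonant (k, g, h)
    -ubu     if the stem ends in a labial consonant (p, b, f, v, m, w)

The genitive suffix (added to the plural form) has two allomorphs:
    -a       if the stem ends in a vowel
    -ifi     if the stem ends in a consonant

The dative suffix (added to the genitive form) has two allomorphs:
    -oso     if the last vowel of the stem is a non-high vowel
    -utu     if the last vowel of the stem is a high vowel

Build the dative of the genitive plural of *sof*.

Since the final consonant of *sof* is /f/ (labial), it takes -ubu, giving *sofubu*.
The plural form *sofubu*: final sound = /u/, a vowel → -a → *sofubua*.
Since the last vowel of the genitive form *sofubua* is /a/ (a non-high vowel), it takes -oso, giving *sofubuaoso*.

sofubuaoso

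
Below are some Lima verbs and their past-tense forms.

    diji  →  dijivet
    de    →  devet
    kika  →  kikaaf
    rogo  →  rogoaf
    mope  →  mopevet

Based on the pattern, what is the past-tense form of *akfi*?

The suffix is conditioned by the last vowel: -vet when the last vowel of the stem is a front vowel (*diji*, *de*, *mope*); -af when the last vowel of the stem is a back vowel (*kika*, *rogo*).
Since the last vowel of *akfi* is /i/ (a front vowel), it takes -vet, giving *akfivet*.

akfivet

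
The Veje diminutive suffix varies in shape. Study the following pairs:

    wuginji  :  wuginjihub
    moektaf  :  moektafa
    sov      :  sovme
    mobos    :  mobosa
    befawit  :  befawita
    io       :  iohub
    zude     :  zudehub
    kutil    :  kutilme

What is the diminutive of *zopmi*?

zopmihub

Looking at the final sound of each stem: -a when the stem ends in a voiceless consonant (*moektaf*, *mobos*, *befawit*); -me when the stem ends in a voiced consonant (*sov*, *kutil*); -hub when the stem ends in a vowel (*wuginji*, *io*, *zude*).
Since the final sound of *zopmi* is /i/ (a vowel), it takes -hub, giving *zopmihub*.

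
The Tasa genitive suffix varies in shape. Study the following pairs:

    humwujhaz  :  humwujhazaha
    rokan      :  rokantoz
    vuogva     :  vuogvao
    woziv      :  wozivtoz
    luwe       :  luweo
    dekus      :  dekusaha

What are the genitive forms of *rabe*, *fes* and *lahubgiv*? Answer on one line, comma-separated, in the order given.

The alternation tracks the final sound of the stem — -aha when the stem ends in a sibilant (*humwujhaz*, *dekus*); -toz when the stem ends in a non-sibilant consonant (*rokan*, *woziv*); -o when the stem ends in a vowel (*vuogva*, *luwe*).
*rabe*: final sound = /e/, a vowel → -o → *rabeo*.
*fes*: final sound = /s/, a sibilant → -aha → *fesaha*.
*lahubgiv*: final sound = /v/, a non-sibilant consonant → -toz → *lahubgivtoz*.

rabeo, fesaha, lahubgivtoz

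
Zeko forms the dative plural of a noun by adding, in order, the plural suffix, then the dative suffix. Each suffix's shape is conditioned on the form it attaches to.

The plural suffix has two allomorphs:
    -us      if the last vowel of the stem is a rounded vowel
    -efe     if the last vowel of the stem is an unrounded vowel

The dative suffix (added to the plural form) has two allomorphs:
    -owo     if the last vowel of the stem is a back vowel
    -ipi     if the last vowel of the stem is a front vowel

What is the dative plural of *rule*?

*rule*: last vowel = /e/, an unrounded vowel → -efe → *ruleefe*.
The plural form *ruleefe*: last vowel = /e/, a front vowel → -ipi → *ruleefeipi*.

ruleefeipi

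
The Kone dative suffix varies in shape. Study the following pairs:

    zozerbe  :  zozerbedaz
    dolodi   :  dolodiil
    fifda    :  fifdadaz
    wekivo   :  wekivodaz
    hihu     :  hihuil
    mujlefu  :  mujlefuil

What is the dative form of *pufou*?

Looking at the last vowel of each stem: -il when the last vowel of the stem is a high vowel (*dolodi*, *hihu*, *mujlefu*); -daz when the last vowel of the stem is a non-high vowel (*zozerbe*, *fifda*, *wekivo*).
*pufou*: last vowel = /u/, a high vowel → -il → *pufouil*.

pufouil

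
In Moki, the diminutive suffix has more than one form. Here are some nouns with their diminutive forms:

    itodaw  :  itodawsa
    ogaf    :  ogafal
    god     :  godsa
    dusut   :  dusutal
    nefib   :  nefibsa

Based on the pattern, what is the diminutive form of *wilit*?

wilital

The pattern is voicing of the final consonant: -al when the stem ends in a voiceless consonant (*ogaf*, *dusut*); -sa when the stem ends in a voiced consonant (*itodaw*, *god*, *nefib*).
*wilit* — final consonant /t/ (voiceless) → -al → *wilital*.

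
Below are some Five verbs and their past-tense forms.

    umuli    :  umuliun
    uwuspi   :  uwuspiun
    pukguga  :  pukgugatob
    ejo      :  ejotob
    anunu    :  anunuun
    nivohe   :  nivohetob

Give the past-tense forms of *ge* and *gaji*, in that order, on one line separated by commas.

getob, gajiun

The suffix is conditioned by the last vowel: -un when the last vowel of the stem is a high vowel (*umuli*, *uwuspi*, *anunu*); -tob when the last vowel of the stem is a non-high vowel (*pukguga*, *ejo*, *nivohe*).
The last vowel of *ge* is /e/, which is a non-high vowel, so the suffix is -tob, giving *getob*.
Since the last vowel of *gaji* is /i/ (a high vowel), it takes -un, giving *gajiun*.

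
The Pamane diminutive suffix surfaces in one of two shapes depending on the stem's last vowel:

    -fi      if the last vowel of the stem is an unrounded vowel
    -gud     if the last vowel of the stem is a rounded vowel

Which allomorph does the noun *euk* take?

Since the last vowel of *euk* is /u/ (a rounded vowel), it takes -gud.

-gud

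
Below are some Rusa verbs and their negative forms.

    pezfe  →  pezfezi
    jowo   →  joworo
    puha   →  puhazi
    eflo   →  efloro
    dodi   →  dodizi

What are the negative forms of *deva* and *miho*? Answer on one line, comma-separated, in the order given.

devazi, mihoro

The pattern is rounding harmony: -ro when the last vowel of the stem is a rounded vowel (*jowo*, *eflo*); -zi when the last vowel of the stem is an unrounded vowel (*pezfe*, *puha*, *dodi*).
The last vowel of *deva* is /a/, which is an unrounded vowel, so the suffix is -zi, giving *devazi*.
*miho*: last vowel = /o/, a rounded vowel → -ro → *mihoro*.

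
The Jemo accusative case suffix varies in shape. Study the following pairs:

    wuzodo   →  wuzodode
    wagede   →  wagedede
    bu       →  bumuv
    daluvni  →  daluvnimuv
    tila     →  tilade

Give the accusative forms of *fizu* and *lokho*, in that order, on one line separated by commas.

The alternation tracks the last vowel of the stem — -muv when the last vowel of the stem is a high vowel (*bu*, *daluvni*); -de when the last vowel of the stem is a non-high vowel (*wuzodo*, *wagede*, *tila*).
*fizu*: last vowel = /u/, a high vowel → -muv → *fizumuv*.
Since the last vowel of *lokho* is /o/ (a non-high vowel), it takes -de, giving *lokhode*.

fizumuv, lokhode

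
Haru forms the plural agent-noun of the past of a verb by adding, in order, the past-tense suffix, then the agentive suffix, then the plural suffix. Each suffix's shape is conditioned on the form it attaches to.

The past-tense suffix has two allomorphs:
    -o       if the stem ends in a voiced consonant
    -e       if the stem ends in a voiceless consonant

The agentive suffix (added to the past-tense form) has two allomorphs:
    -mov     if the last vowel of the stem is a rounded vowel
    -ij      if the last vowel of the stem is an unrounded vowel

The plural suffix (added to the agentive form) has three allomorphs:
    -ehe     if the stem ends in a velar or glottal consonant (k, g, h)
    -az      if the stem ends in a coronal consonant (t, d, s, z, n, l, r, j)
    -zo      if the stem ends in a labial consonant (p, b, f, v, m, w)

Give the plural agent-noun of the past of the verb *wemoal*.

Since the final consonant of *wemoal* is /l/ (voiced), it takes -o, giving *wemoalo*.
The past-tense form *wemoalo*: last vowel = /o/, a rounded vowel → -mov → *wemoalomov*.
Since the final consonant of the agentive form *wemoalomov* is /v/ (labial), it takes -zo, giving *wemoalomovzo*.

wemoalomovzo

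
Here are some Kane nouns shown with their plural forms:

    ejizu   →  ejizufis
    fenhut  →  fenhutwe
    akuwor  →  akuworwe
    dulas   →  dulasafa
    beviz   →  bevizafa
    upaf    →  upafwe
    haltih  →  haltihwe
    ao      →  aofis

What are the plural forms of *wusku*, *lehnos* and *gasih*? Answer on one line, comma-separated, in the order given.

wuskufis, lehnosafa, gasihwe

The alternation tracks the final sound of the stem — -afa when the stem ends in a sibilant (*dulas*, *beviz*); -we when the stem ends in a non-sibilant consonant (*fenhut*, *akuwor*, *upaf*, *haltih*); -fis when the stem ends in a vowel (*ejizu*, *ao*).
Since the final sound of *wusku* is /u/ (a vowel), it takes -fis, giving *wuskufis*.
*lehnos* — final sound /s/ (a sibilant) → -afa → *lehnosafa*.
*gasih* — final sound /h/ (a non-sibilant consonant) → -we → *gasihwe*.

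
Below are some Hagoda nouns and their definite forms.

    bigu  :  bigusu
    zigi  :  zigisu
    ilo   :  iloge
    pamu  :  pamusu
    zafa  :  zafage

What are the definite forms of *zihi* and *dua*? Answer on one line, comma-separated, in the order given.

zihisu, duage

The suffix is conditioned by the last vowel: -su when the last vowel of the stem is a high vowel (*bigu*, *zigi*, *pamu*); -ge when the last vowel of the stem is a non-high vowel (*ilo*, *zafa*).
*zihi* — last vowel /i/ (a high vowel) → -su → *zihisu*.
Since the last vowel of *dua* is /a/ (a non-high vowel), it takes -ge, giving *duage*.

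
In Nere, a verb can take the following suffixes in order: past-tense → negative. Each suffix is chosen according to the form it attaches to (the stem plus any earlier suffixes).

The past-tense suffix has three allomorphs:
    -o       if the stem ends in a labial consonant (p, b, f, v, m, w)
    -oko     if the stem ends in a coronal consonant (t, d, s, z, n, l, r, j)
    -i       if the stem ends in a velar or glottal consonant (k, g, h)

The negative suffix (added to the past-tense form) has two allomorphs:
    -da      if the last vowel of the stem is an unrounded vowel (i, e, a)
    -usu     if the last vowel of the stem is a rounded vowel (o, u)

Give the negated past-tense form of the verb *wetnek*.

*wetnek*: final consonant = /k/, velar/glottal → -i → *wetneki*.
Since the last vowel of the past-tense form *wetneki* is /i/ (an unrounded vowel), it takes -da, giving *wetnekida*.

wetnekida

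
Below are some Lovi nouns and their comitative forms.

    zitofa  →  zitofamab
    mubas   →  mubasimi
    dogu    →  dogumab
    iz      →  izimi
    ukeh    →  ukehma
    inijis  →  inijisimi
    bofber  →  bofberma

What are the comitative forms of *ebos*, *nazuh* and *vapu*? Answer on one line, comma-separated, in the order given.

The suffix is conditioned by the final sound: -imi when the stem ends in a sibilant (*mubas*, *iz*, *inijis*); -ma when the stem ends in a non-sibilant consonant (*ukeh*, *bofber*); -mab when the stem ends in a vowel (*zitofa*, *dogu*).
*ebos*: final sound = /s/, a sibilant → -imi → *ebosimi*.
*nazuh* — final sound /h/ (a non-sibilant consonant) → -ma → *nazuhma*.
The final sound of *vapu* is /u/, which is a vowel, so the suffix is -mab, giving *vapumab*.

ebosimi, nazuhma, vapumab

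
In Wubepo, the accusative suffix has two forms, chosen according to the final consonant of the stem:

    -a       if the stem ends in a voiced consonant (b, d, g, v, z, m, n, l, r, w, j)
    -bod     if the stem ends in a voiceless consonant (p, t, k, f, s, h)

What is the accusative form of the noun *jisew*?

jisewa

*jisew* — final consonant /w/ (voiced) → -a → *jisewa*.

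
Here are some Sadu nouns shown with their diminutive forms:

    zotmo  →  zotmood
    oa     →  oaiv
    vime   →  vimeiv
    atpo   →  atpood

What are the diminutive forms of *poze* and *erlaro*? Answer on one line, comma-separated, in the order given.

pozeiv, erlarood

The pattern is rounding harmony: -od when the last vowel of the stem is a rounded vowel (*zotmo*, *atpo*); -iv when the last vowel of the stem is an unrounded vowel (*oa*, *vime*).
Since the last vowel of *poze* is /e/ (an unrounded vowel), it takes -iv, giving *pozeiv*.
The last vowel of *erlaro* is /o/, which is a rounded vowel, so the suffix is -od, giving *erlarood*.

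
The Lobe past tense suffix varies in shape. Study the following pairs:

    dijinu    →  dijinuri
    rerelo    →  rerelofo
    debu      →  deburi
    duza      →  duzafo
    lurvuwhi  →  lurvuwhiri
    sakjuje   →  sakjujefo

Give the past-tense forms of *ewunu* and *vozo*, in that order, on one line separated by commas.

Looking at the last vowel of each stem: -ri when the last vowel of the stem is a high vowel (*dijinu*, *debu*, *lurvuwhi*); -fo when the last vowel of the stem is a non-high vowel (*rerelo*, *duza*, *sakjuje*).
The last vowel of *ewunu* is /u/, which is a high vowel, so the suffix is -ri, giving *ewunuri*.
The last vowel of *vozo* is /o/, which is a non-high vowel, so the suffix is -fo, giving *vozofo*.

ewunuri, vozofo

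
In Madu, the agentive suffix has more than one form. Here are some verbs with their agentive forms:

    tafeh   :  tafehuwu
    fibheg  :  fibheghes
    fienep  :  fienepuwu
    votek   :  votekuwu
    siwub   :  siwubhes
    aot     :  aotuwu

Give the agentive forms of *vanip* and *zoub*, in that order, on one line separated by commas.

The pattern is voicing of the final consonant: -uwu when the stem ends in a voiceless consonant (*tafeh*, *fienep*, *votek*, *aot*); -hes when the stem ends in a voiced consonant (*fibheg*, *siwub*).
The final consonant of *vanip* is /p/, which is voiceless, so the suffix is -uwu, giving *vanipuwu*.
The final consonant of *zoub* is /b/, which is voiced, so the suffix is -hes, giving *zoubhes*.

vanipuwu, zoubhes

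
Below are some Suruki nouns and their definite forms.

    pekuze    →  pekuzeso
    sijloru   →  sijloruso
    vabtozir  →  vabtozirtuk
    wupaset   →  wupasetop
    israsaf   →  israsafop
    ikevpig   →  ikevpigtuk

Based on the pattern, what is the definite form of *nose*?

The suffix is conditioned by the final sound: -op when the stem ends in a voiceless consonant (*wupaset*, *israsaf*); -tuk when the stem ends in a voiced consonant (*vabtozir*, *ikevpig*); -so when the stem ends in a vowel (*pekuze*, *sijloru*).
*nose* — final sound /e/ (a vowel) → -so → *noseso*.

noseso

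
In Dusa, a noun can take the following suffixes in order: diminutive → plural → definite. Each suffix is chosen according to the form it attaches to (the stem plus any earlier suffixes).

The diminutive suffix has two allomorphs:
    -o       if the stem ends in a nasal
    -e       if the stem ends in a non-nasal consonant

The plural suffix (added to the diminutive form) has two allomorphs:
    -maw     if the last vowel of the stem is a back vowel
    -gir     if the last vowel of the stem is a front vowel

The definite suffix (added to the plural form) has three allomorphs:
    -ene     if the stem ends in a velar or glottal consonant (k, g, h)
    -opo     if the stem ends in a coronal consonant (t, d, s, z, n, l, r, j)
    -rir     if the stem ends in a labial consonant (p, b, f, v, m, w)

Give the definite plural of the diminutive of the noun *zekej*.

The final consonant of *zekej* is /j/, which is non-nasal, so the diminutive suffix is -e, giving *zekeje*.
The diminutive form *zekeje*: last vowel = /e/, a front vowel → -gir → *zekejegir*.
Since the final consonant of the plural form *zekejegir* is /r/ (coronal), it takes -opo, giving *zekejegiropo*.

zekejegiropo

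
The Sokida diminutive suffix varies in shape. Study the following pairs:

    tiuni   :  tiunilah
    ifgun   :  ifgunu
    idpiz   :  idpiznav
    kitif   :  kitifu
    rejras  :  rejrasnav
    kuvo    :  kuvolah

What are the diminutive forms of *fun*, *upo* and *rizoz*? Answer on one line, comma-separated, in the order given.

funu, upolah, rizoznav

The alternation tracks the final sound of the stem — -nav when the stem ends in a sibilant (*idpiz*, *rejras*); -u when the stem ends in a non-sibilant consonant (*ifgun*, *kitif*); -lah when the stem ends in a vowel (*tiuni*, *kuvo*).
Since the final sound of *fun* is /n/ (a non-sibilant consonant), it takes -u, giving *funu*.
Since the final sound of *upo* is /o/ (a vowel), it takes -lah, giving *upolah*.
*rizoz*: final sound = /z/, a sibilant → -nav → *rizoznav*.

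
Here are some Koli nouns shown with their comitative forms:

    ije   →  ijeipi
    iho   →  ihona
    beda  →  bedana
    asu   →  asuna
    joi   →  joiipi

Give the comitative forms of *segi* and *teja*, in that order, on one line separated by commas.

The suffix is conditioned by the last vowel: -ipi when the last vowel of the stem is a front vowel (*ije*, *joi*); -na when the last vowel of the stem is a back vowel (*iho*, *beda*, *asu*).
Since the last vowel of *segi* is /i/ (a front vowel), it takes -ipi, giving *segiipi*.
*teja* — last vowel /a/ (a back vowel) → -na → *tejana*.

segiipi, tejana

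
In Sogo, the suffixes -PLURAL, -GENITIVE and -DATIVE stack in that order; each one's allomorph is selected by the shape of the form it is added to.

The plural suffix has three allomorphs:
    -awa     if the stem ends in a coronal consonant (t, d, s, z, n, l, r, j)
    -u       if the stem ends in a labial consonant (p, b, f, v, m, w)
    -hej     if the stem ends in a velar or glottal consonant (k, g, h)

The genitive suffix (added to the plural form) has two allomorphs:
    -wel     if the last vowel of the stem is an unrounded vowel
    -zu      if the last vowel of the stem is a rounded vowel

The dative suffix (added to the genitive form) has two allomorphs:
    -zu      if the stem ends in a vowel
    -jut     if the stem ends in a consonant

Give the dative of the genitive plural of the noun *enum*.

*enum*: final consonant = /m/, labial → -u → *enumu*.
Since the last vowel of the plural form *enumu* is /u/ (a rounded vowel), it takes -zu, giving *enumuzu*.
The final sound of the genitive form *enumuzu* is /u/, which is a vowel, so the dative suffix is -zu, giving *enumuzuzu*.

enumuzuzu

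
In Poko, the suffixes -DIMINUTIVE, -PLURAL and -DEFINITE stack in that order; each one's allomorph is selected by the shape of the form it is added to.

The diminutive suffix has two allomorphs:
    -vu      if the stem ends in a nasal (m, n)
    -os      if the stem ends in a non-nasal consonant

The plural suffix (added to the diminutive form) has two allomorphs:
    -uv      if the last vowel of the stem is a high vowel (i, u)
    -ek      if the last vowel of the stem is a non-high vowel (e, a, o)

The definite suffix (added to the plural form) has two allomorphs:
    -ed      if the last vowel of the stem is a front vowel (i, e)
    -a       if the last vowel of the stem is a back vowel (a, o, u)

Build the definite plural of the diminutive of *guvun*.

guvunvuuva

*guvun*: final consonant = /n/, a nasal → -vu → *guvunvu*.
The diminutive form *guvunvu*: last vowel = /u/, a high vowel → -uv → *guvunvuuv*.
The last vowel of the plural form *guvunvuuv* is /u/, which is a back vowel, so the definite suffix is -a, giving *guvunvuuva*.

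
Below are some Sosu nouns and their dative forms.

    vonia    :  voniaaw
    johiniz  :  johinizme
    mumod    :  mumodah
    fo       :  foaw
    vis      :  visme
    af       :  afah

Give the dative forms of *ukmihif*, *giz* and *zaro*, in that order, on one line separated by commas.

ukmihifah, gizme, zaroaw

The suffix is conditioned by the final sound: -me when the stem ends in a sibilant (*johiniz*, *vis*); -ah when the stem ends in a non-sibilant consonant (*mumod*, *af*); -aw when the stem ends in a vowel (*vonia*, *fo*).
*ukmihif* — final sound /f/ (a non-sibilant consonant) → -ah → *ukmihifah*.
The final sound of *giz* is /z/, which is a sibilant, so the suffix is -me, giving *gizme*.
*zaro*: final sound = /o/, a vowel → -aw → *zaroaw*.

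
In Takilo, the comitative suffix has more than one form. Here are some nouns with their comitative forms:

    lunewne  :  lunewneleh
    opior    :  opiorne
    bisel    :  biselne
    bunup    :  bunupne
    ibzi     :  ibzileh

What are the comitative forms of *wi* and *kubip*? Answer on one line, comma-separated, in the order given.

wileh, kubipne

The suffix is conditioned by the final sound: -ne when the stem ends in a consonant (*opior*, *bisel*, *bunup*); -leh when the stem ends in a vowel (*lunewne*, *ibzi*).
*wi* — final sound /i/ (a vowel) → -leh → *wileh*.
The final sound of *kubip* is /p/, which is a consonant, so the suffix is -ne, giving *kubipne*.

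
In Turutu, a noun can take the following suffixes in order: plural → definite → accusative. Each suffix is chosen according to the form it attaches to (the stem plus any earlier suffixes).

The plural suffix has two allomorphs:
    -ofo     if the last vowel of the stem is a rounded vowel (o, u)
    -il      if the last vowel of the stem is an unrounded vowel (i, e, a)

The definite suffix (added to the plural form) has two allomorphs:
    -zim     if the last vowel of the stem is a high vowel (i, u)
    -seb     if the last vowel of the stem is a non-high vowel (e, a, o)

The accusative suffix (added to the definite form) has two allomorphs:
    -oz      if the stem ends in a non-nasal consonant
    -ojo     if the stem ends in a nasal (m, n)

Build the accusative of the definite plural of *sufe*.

sufeilzimojo

Since the last vowel of *sufe* is /e/ (an unrounded vowel), it takes -il, giving *sufeil*.
The plural form *sufeil*: last vowel = /i/, a high vowel → -zim → *sufeilzim*.
The final consonant of the definite form *sufeilzim* is /m/, which is a nasal, so the accusative suffix is -ojo, giving *sufeilzimojo*.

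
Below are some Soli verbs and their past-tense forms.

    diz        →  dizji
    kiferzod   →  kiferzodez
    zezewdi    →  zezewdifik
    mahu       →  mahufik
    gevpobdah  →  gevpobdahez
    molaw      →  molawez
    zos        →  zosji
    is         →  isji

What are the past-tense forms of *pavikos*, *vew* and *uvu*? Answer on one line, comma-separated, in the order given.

pavikosji, vewez, uvufik

The alternation tracks the final sound of the stem — -ji when the stem ends in a sibilant (*diz*, *zos*, *is*); -ez when the stem ends in a non-sibilant consonant (*kiferzod*, *gevpobdah*, *molaw*); -fik when the stem ends in a vowel (*zezewdi*, *mahu*).
*pavikos*: final sound = /s/, a sibilant → -ji → *pavikosji*.
*vew*: final sound = /w/, a non-sibilant consonant → -ez → *vewez*.
Since the final sound of *uvu* is /u/ (a vowel), it takes -fik, giving *uvufik*.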